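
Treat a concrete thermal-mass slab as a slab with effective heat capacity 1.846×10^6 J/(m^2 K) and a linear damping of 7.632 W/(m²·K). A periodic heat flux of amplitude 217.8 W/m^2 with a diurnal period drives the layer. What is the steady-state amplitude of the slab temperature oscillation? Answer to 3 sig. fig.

1.62 K

Areal heat capacity C = 1.846×10^6 J/(m^2 K) (given).
Angular frequency ω = 2π / T = 2π / 86400 s = 7.27×10^-5 s⁻¹.
√((Cω)² + λ²) = √((134)² + 7.632²) = 134 W/(m²·K).
Amplitude A = F₀ / √((Cω)²+λ²) = 217.8 / 134 = 1.62 K.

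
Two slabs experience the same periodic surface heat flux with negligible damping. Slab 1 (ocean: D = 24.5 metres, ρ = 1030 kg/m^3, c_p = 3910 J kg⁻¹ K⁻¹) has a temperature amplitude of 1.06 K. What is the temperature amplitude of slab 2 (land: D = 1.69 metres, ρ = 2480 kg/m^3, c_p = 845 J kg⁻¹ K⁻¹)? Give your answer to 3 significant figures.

29.5 K

C_ocean = 9.87×10^7 J/(m²·K); C_land = 3.54×10^6 J/(m²·K).
A ∝ 1/C ⇒ A_land = A_ocean × C_ocean/C_land = 1.06 × 27.9 = 29.5 K.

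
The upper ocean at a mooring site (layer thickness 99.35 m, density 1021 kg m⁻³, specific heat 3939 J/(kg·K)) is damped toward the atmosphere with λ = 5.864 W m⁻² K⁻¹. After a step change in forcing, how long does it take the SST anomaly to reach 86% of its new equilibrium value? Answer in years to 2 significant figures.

Areal heat capacity C = ρ c_p D = 1021 × 3939 × 99.35 = 4.00×10^8 J/(m²·K).
τ = C / λ = 4.00×10^8 / 5.864 = 6.81×10^7 s.
Fraction reached: 1 − e^(−t/τ) = 0.86 ⇒ t = −τ ln(1 − 0.86) = τ × 1.97.
t = 1.34×10^8 s = 4.25 years.

4.2 years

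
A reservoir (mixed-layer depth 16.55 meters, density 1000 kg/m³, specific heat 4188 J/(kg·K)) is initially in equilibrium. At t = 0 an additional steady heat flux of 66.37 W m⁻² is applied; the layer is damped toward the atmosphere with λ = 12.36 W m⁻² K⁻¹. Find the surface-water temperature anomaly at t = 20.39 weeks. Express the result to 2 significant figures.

4.8 K

Areal heat capacity C = ρ c_p D = 1000 × 4188 × 16.55 = 6.93×10^7 J m⁻² K⁻¹.
τ = C / λ = 6.93×10^7 / 12.36 = 5.61×10^6 s.
Equilibrium anomaly ΔT_eq = F / λ = 66.37 / 12.36 = 5.37 K.
t = 20.39 weeks = 1.23×10^7 s, so t/τ = 2.20.
ΔT(t) = ΔT_eq (1 − e^(−t/τ)) = 5.37 × (1 − e^−2.20) = 4.77 K.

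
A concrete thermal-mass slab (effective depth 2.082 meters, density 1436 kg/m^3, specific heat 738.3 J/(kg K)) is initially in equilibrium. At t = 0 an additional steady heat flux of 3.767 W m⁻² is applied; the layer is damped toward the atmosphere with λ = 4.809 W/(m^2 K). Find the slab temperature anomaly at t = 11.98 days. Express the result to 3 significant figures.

Areal heat capacity C = ρ c_p D = 1436 × 738.3 × 2.082 = 2.21×10^6 J/(m^2 K).
τ = C / λ = 2.21×10^6 / 4.809 = 4.59×10^5 s.
Equilibrium anomaly ΔT_eq = F / λ = 3.767 / 4.809 = 0.783 K.
t = 11.98 days = 1.04×10^6 s, so t/τ = 2.26.
ΔT(t) = ΔT_eq (1 − e^(−t/τ)) = 0.783 × (1 − e^−2.26) = 0.701 K.

0.701 K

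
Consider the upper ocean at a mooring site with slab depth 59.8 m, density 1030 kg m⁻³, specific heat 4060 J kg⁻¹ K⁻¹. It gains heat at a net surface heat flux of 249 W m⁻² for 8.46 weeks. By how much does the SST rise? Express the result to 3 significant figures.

5.09 K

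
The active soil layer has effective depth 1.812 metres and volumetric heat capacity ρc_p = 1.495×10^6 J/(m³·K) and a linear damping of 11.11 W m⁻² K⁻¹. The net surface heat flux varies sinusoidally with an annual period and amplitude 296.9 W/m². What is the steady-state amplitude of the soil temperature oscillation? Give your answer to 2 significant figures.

27 K

Areal heat capacity C = ρc_p × D = 1.495×10^6 × 1.812 = 2.71×10^6 J m⁻² K⁻¹.
Angular frequency ω = 2π / T = 2π / 3.15×10^7 s = 1.99×10^-7 s⁻¹.
√((Cω)² + λ²) = √((0.540)² + 11.11²) = 11.1 W/(m²·K).
Amplitude A = F₀ / √((Cω)²+λ²) = 296.9 / 11.1 = 26.7 K.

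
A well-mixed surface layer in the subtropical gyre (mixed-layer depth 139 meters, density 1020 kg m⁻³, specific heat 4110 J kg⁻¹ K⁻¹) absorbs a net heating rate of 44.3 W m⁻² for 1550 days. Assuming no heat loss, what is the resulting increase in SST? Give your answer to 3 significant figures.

10.2 K

Areal heat capacity C = ρ c_p D = 1020 × 4110 × 139 = 5.83×10^8 J/(m²·K).
Net heat input Q = F Δt = 44.3 × (1550 days × 86400 s/day) = 5.93×10^9 J/m².
ΔT = Q / C = 5.93×10^9 / 5.83×10^8 = 10.2 K.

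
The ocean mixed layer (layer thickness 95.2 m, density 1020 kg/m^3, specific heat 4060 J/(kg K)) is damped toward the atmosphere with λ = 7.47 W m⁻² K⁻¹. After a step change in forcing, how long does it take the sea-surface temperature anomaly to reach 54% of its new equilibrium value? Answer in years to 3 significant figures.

Areal heat capacity C = ρ c_p D = 1020 × 4060 × 95.2 = 3.94×10^8 J/(m^2 K).
τ = C / λ = 3.94×10^8 / 7.47 = 5.28×10^7 s.
Fraction reached: 1 − e^(−t/τ) = 0.54 ⇒ t = −τ ln(1 − 0.54) = τ × 0.777.
t = 4.10×10^7 s = 1.30 years.

1.30 years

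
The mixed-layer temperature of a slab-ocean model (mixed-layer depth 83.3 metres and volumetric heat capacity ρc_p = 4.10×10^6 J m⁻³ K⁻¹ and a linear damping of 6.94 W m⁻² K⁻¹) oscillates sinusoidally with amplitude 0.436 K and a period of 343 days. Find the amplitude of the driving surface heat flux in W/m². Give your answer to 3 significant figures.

31.7

Areal heat capacity C = ρc_p × D = 4.10×10^6 × 83.3 = 3.42×10^8 J m⁻² K⁻¹.
ω = 2π / 2.96×10^7 s = 2.12×10^-7 s⁻¹.
√((Cω)² + λ²) = √((72.4)² + 6.94²) = 72.7 W/(m²·K).
F₀ = A × √((Cω)²+λ²) = 0.436 × 72.7 = 31.7 W/m².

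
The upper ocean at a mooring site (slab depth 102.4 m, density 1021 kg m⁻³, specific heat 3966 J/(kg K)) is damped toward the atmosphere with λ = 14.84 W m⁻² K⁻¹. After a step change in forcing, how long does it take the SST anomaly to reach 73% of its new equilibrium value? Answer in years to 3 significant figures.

Areal heat capacity C = ρ c_p D = 1021 × 3966 × 102.4 = 4.15×10^8 J/(m²·K).
τ = C / λ = 4.15×10^8 / 14.84 = 2.79×10^7 s.
Fraction reached: 1 − e^(−t/τ) = 0.73 ⇒ t = −τ ln(1 − 0.73) = τ × 1.31.
t = 3.66×10^7 s = 1.16 years.

1.16 years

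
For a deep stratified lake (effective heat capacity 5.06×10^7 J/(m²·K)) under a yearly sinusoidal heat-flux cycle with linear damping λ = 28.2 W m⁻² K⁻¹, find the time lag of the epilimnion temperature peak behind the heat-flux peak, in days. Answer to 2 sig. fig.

20 days

Areal heat capacity C = 5.06×10^7 J/(m²·K) (given).
ω = 2π / 3.15×10^7 s = 1.99×10^-7 s⁻¹.
Phase lag φ = arctan(Cω/λ) = arctan(10.1/28.2) = 0.343 rad.
Time lag = φ / ω = 0.343 / 1.99×10^-7 = 1.72×10^6 s = 19.9 days.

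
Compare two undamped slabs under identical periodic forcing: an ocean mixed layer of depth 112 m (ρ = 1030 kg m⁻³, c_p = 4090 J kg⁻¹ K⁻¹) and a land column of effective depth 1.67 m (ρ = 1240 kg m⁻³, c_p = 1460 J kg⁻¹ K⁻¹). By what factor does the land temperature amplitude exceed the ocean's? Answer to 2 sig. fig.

160

C_ocean = 1030 × 4090 × 112 = 4.72×10^8 J/(m²·K).
C_land = 1240 × 1460 × 1.67 = 3.02×10^6 J/(m²·K).
Undamped amplitude ∝ 1/C, so A_land/A_ocean = C_ocean/C_land = 156.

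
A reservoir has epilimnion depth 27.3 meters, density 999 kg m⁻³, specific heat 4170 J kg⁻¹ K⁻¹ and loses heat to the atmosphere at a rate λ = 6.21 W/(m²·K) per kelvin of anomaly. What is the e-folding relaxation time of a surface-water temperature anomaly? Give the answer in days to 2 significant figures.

210 days

Areal heat capacity C = ρ c_p D = 999 × 4170 × 27.3 = 1.14×10^8 J/(m²·K).
Relaxation time τ = C / λ = 1.14×10^8 / 6.21 = 1.83×10^7 s.
In days: 1.83×10^7 s / (86400 s/day) = 212 days.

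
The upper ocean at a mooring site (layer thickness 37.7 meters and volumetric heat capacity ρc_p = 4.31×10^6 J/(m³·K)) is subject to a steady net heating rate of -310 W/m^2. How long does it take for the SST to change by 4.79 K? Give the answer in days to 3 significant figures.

29.1 days

Areal heat capacity C = ρc_p × D = 4.31×10^6 × 37.7 = 1.62×10^8 J/(m²·K).
Time required: Δt = C ΔT / F = 1.62×10^8 × -4.79 / -310 = 2.51×10^6 s.
In days: 2.51×10^6 s / (86400 s/day) = 29.1 days.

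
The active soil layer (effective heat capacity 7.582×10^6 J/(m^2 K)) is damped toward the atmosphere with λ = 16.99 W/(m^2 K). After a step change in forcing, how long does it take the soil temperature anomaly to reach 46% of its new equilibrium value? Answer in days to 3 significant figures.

3.18 days

Areal heat capacity C = 7.582×10^6 J/(m^2 K) (given).
τ = C / λ = 7.58×10^6 / 16.99 = 4.46×10^5 s.
Fraction reached: 1 − e^(−t/τ) = 0.46 ⇒ t = −τ ln(1 − 0.46) = τ × 0.616.
t = 2.75×10^5 s = 3.18 days.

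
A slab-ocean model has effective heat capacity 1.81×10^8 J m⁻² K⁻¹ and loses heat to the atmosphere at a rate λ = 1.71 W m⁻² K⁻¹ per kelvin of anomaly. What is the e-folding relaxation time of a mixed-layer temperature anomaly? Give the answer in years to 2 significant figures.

3.4 years

Areal heat capacity C = 1.81×10^8 J m⁻² K⁻¹ (given).
Relaxation time τ = C / λ = 1.81×10^8 / 1.71 = 1.06×10^8 s.
In years: 1.06×10^8 s / (3.156×10^7 s/year) = 3.35 years.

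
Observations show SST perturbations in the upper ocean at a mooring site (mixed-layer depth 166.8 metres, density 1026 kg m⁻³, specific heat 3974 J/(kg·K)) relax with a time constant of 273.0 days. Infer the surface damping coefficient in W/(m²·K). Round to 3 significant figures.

28.8

Areal heat capacity C = ρ c_p D = 1026 × 3974 × 166.8 = 6.80×10^8 J/(m²·K).
τ = 273.0 days = 2.36×10^7 s.
λ = C / τ = 6.80×10^8 / 2.36×10^7 = 28.8 W/(m²·K).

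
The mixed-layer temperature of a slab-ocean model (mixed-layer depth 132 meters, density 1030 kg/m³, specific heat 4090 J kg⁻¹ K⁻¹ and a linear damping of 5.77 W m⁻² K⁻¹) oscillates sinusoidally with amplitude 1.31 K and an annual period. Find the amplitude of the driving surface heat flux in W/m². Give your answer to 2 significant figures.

Areal heat capacity C = ρ c_p D = 1030 × 4090 × 132 = 5.56×10^8 J/(m²·K).
ω = 2π / 3.15×10^7 s = 1.99×10^-7 s⁻¹.
√((Cω)² + λ²) = √((111)² + 5.77²) = 111 W/(m²·K).
F₀ = A × √((Cω)²+λ²) = 1.31 × 111 = 145 W/m².

150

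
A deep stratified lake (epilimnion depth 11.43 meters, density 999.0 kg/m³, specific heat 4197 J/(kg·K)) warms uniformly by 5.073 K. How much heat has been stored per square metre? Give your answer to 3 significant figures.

2.43×10^8

Areal heat capacity C = ρ c_p D = 999.0 × 4197 × 11.43 = 4.79×10^7 J/(m²·K).
ΔQ = C ΔT = 4.79×10^7 × 5.073 = 2.43×10^8 J/m².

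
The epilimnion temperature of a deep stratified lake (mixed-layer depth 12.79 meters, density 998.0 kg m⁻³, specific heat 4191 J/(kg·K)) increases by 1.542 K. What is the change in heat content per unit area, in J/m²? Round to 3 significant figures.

8.25×10^7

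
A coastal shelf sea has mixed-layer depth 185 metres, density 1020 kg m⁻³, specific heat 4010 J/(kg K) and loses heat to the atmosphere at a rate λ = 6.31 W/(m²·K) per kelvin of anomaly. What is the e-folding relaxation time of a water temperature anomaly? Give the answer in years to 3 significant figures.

Areal heat capacity C = ρ c_p D = 1020 × 4010 × 185 = 7.57×10^8 J/(m²·K).
Relaxation time τ = C / λ = 7.57×10^8 / 6.31 = 1.20×10^8 s.
In years: 1.20×10^8 s / (3.156×10^7 s/year) = 3.80 years.

3.80 years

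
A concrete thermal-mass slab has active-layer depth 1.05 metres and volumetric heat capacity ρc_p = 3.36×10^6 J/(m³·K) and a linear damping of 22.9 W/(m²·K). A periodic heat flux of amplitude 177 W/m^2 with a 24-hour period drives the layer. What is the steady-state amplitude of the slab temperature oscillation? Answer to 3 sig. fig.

0.687 K

Areal heat capacity C = ρc_p × D = 3.36×10^6 × 1.05 = 3.53×10^6 J/(m²·K).
Angular frequency ω = 2π / T = 2π / 86400 s = 7.27×10^-5 s⁻¹.
√((Cω)² + λ²) = √((257)² + 22.9²) = 258 W/(m²·K).
Amplitude A = F₀ / √((Cω)²+λ²) = 177 / 258 = 0.687 K.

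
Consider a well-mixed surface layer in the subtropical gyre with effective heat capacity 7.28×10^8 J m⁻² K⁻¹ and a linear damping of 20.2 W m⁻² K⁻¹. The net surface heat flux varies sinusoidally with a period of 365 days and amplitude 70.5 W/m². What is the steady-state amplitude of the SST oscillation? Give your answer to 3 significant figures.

Areal heat capacity C = 7.28×10^8 J m⁻² K⁻¹ (given).
Angular frequency ω = 2π / T = 2π / 3.15×10^7 s = 1.99×10^-7 s⁻¹.
√((Cω)² + λ²) = √((145)² + 20.2²) = 146 W/(m²·K).
Amplitude A = F₀ / √((Cω)²+λ²) = 70.5 / 146 = 0.481 K.

0.481 K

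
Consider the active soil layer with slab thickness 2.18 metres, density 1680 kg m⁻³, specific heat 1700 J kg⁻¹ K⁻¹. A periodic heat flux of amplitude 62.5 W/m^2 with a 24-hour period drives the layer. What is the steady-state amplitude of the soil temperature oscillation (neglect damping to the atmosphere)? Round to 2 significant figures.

Areal heat capacity C = ρ c_p D = 1680 × 1700 × 2.18 = 6.23×10^6 J/(m^2 K).
Angular frequency ω = 2π / T = 2π / 86400 s = 7.27×10^-5 s⁻¹.
Cω = 6.23×10^6 × 7.27×10^-5 = 453 W/(m²·K).
Amplitude A = F₀ / (Cω) = 62.5 / 453 = 0.138 K.

0.14 K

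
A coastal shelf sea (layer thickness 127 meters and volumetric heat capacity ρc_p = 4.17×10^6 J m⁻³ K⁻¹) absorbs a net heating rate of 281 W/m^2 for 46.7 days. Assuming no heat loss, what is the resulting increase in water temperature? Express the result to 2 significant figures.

Areal heat capacity C = ρc_p × D = 4.17×10^6 × 127 = 5.30×10^8 J m⁻² K⁻¹.
Net heat input Q = F Δt = 281 × (46.7 days × 86400 s/day) = 1.13×10^9 J/m².
ΔT = Q / C = 1.13×10^9 / 5.30×10^8 = 2.14 K.

2.1 K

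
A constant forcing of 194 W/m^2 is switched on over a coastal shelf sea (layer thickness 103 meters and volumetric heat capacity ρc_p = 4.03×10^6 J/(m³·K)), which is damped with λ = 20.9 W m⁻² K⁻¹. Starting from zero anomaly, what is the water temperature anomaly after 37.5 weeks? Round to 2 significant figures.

Areal heat capacity C = ρc_p × D = 4.03×10^6 × 103 = 4.15×10^8 J/(m^2 K).
τ = C / λ = 4.15×10^8 / 20.9 = 1.99×10^7 s.
Equilibrium anomaly ΔT_eq = F / λ = 194 / 20.9 = 9.28 K.
t = 37.5 weeks = 2.27×10^7 s, so t/τ = 1.14.
ΔT(t) = ΔT_eq (1 − e^(−t/τ)) = 9.28 × (1 − e^−1.14) = 6.32 K.

6.3 K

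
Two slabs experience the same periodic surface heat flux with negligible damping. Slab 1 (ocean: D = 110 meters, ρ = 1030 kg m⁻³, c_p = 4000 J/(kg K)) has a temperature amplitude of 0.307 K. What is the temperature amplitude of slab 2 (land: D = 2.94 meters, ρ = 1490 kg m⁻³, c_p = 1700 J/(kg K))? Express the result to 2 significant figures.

19 K

C_ocean = 4.53×10^8 J/(m²·K); C_land = 7.45×10^6 J/(m²·K).
A ∝ 1/C ⇒ A_land = A_ocean × C_ocean/C_land = 0.307 × 60.9 = 18.7 K.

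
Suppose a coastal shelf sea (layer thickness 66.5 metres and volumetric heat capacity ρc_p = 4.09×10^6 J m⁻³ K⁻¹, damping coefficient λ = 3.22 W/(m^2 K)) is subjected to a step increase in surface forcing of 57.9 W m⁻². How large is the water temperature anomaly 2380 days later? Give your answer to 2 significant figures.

16 K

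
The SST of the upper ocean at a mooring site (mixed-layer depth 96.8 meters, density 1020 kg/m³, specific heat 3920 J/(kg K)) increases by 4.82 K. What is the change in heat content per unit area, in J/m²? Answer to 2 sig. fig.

1.9×10^9

Areal heat capacity C = ρ c_p D = 1020 × 3920 × 96.8 = 3.87×10^8 J/(m^2 K).
ΔQ = C ΔT = 3.87×10^8 × 4.82 = 1.87×10^9 J/m².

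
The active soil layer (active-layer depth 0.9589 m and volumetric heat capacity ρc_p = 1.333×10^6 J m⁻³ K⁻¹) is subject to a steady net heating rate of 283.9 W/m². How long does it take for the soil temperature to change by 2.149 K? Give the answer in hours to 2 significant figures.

2.7 hours

Areal heat capacity C = ρc_p × D = 1.333×10^6 × 0.9589 = 1.28×10^6 J/(m^2 K).
Time required: Δt = C ΔT / F = 1.28×10^6 × 2.149 / 283.9 = 9680 s.
In hours: 9680 s / (3600 s/hour) = 2.69 hours.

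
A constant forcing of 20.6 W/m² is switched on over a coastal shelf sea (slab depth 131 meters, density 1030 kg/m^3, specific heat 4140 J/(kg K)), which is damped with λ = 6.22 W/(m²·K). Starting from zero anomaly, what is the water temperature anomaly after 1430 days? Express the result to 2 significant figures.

Areal heat capacity C = ρ c_p D = 1030 × 4140 × 131 = 5.59×10^8 J m⁻² K⁻¹.
τ = C / λ = 5.59×10^8 / 6.22 = 8.98×10^7 s.
Equilibrium anomaly ΔT_eq = F / λ = 20.6 / 6.22 = 3.31 K.
t = 1430 days = 1.24×10^8 s, so t/τ = 1.38.
ΔT(t) = ΔT_eq (1 − e^(−t/τ)) = 3.31 × (1 − e^−1.38) = 2.48 K.

2.5 K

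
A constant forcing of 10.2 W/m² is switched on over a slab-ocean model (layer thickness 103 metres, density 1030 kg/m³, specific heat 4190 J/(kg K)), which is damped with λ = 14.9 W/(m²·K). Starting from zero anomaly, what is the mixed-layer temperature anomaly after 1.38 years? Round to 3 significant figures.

Areal heat capacity C = ρ c_p D = 1030 × 4190 × 103 = 4.45×10^8 J/(m²·K).
τ = C / λ = 4.45×10^8 / 14.9 = 2.98×10^7 s.
Equilibrium anomaly ΔT_eq = F / λ = 10.2 / 14.9 = 0.685 K.
t = 1.38 years = 4.35×10^7 s, so t/τ = 1.46.
ΔT(t) = ΔT_eq (1 − e^(−t/τ)) = 0.685 × (1 − e^−1.46) = 0.526 K.

0.526 K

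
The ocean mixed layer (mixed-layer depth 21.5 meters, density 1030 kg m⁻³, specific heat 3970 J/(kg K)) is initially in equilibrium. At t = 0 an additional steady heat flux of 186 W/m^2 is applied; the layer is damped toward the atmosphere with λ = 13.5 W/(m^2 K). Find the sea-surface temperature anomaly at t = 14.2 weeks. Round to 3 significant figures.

10.1 K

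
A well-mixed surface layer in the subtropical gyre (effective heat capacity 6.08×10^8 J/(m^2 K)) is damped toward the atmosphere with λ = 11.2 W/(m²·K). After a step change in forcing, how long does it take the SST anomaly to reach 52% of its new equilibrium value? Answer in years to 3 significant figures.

1.26 years

Areal heat capacity C = 6.08×10^8 J/(m^2 K) (given).
τ = C / λ = 6.08×10^8 / 11.2 = 5.43×10^7 s.
Fraction reached: 1 − e^(−t/τ) = 0.52 ⇒ t = −τ ln(1 − 0.52) = τ × 0.734.
t = 3.98×10^7 s = 1.26 years.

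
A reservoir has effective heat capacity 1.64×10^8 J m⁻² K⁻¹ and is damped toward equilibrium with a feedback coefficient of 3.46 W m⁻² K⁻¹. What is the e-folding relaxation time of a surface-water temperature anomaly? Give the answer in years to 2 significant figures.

1.5 years

Areal heat capacity C = 1.64×10^8 J m⁻² K⁻¹ (given).
Relaxation time τ = C / λ = 1.64×10^8 / 3.46 = 4.74×10^7 s.
In years: 4.74×10^7 s / (3.156×10^7 s/year) = 1.50 years.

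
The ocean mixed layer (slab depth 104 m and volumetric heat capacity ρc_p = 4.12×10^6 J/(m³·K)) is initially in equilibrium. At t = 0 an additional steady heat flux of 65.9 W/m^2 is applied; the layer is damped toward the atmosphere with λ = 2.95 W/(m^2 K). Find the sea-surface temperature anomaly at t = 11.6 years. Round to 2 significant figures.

Areal heat capacity C = ρc_p × D = 4.12×10^6 × 104 = 4.28×10^8 J/(m^2 K).
τ = C / λ = 4.28×10^8 / 2.95 = 1.45×10^8 s.
Equilibrium anomaly ΔT_eq = F / λ = 65.9 / 2.95 = 22.3 K.
t = 11.6 years = 3.66×10^8 s, so t/τ = 2.52.
ΔT(t) = ΔT_eq (1 − e^(−t/τ)) = 22.3 × (1 − e^−2.52) = 20.5 K.

21 K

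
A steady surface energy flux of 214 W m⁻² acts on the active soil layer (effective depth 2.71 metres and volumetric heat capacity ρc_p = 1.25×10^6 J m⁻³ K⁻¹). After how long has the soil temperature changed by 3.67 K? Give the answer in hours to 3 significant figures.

Areal heat capacity C = ρc_p × D = 1.25×10^6 × 2.71 = 3.39×10^6 J m⁻² K⁻¹.
Time required: Δt = C ΔT / F = 3.39×10^6 × 3.67 / 214 = 58100 s.
In hours: 58100 s / (3600 s/hour) = 16.1 hours.

16.1 hours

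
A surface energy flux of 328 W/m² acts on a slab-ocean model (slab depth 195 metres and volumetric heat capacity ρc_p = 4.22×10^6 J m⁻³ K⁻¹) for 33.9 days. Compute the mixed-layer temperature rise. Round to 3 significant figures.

Areal heat capacity C = ρc_p × D = 4.22×10^6 × 195 = 8.23×10^8 J/(m²·K).
Net heat input Q = F Δt = 328 × (33.9 days × 86400 s/day) = 9.61×10^8 J/m².
ΔT = Q / C = 9.61×10^8 / 8.23×10^8 = 1.17 K.

1.17 K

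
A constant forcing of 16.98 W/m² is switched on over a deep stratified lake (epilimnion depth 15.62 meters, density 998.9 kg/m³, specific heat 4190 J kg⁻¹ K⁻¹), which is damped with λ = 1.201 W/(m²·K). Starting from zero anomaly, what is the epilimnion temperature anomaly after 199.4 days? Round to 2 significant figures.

3.8 K

Areal heat capacity C = ρ c_p D = 998.9 × 4190 × 15.62 = 6.54×10^7 J/(m^2 K).
τ = C / λ = 6.54×10^7 / 1.201 = 5.44×10^7 s.
Equilibrium anomaly ΔT_eq = F / λ = 16.98 / 1.201 = 14.1 K.
t = 199.4 days = 1.72×10^7 s, so t/τ = 0.316.
ΔT(t) = ΔT_eq (1 − e^(−t/τ)) = 14.1 × (1 − e^−0.316) = 3.84 K.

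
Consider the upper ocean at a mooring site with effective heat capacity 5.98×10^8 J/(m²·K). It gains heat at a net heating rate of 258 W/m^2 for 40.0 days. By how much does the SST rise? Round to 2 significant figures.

Areal heat capacity C = 5.98×10^8 J/(m²·K) (given).
Net heat input Q = F Δt = 258 × (40.0 days × 86400 s/day) = 8.92×10^8 J/m².
ΔT = Q / C = 8.92×10^8 / 5.98×10^8 = 1.49 K.

1.5 K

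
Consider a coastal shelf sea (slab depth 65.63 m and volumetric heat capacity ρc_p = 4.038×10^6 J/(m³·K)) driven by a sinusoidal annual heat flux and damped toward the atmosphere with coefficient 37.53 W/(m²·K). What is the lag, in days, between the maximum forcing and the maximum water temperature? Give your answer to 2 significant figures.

Areal heat capacity C = ρc_p × D = 4.038×10^6 × 65.63 = 2.65×10^8 J/(m²·K).
ω = 2π / 3.15×10^7 s = 1.99×10^-7 s⁻¹.
Phase lag φ = arctan(Cω/λ) = arctan(52.8/37.53) = 0.953 rad.
Time lag = φ / ω = 0.953 / 1.99×10^-7 = 4.78×10^6 s = 55.4 days.

55 days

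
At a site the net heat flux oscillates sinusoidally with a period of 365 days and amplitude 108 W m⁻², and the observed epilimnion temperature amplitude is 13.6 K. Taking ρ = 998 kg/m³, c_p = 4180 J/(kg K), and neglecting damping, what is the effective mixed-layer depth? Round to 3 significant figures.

ω = 2π / 3.15×10^7 s = 1.99×10^-7 s⁻¹.
Required C = F₀ / (A ω) = 108 / (13.6 × 1.99×10^-7) = 3.99×10^7 J/(m²·K).
D = C / (ρ c_p) = 3.99×10^7 / (998 × 4180) = 9.55 m.

9.55 m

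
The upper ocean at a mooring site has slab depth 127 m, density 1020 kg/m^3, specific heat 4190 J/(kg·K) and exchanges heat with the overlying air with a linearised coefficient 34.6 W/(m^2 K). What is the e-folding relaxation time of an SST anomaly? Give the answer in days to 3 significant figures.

Areal heat capacity C = ρ c_p D = 1020 × 4190 × 127 = 5.43×10^8 J/(m²·K).
Relaxation time τ = C / λ = 5.43×10^8 / 34.6 = 1.57×10^7 s.
In days: 1.57×10^7 s / (86400 s/day) = 182 days.

182 days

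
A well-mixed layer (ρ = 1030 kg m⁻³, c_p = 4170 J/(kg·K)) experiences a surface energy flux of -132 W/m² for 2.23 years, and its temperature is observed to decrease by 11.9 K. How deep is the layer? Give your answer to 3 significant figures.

Heat input Q = F Δt = -132 × 7.04×10^7 s = -9.29×10^9 J/m².
Required areal heat capacity C = Q / ΔT = 7.81×10^8 J/(m²·K).
Depth D = C / (ρ c_p) = 7.81×10^8 / (1030 × 4170) = 182 m.

182 m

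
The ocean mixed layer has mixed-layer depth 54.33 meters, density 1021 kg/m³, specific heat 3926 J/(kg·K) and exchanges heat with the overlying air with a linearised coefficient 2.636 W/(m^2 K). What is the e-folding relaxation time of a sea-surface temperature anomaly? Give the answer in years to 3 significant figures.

2.62 years

Areal heat capacity C = ρ c_p D = 1021 × 3926 × 54.33 = 2.18×10^8 J m⁻² K⁻¹.
Relaxation time τ = C / λ = 2.18×10^8 / 2.636 = 8.26×10^7 s.
In years: 8.26×10^7 s / (3.156×10^7 s/year) = 2.62 years.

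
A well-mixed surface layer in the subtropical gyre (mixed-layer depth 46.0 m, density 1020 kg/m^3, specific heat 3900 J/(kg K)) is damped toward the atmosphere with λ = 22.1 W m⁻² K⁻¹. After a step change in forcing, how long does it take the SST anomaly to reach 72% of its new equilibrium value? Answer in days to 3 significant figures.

Areal heat capacity C = ρ c_p D = 1020 × 3900 × 46.0 = 1.83×10^8 J/(m^2 K).
τ = C / λ = 1.83×10^8 / 22.1 = 8.28×10^6 s.
Fraction reached: 1 − e^(−t/τ) = 0.72 ⇒ t = −τ ln(1 − 0.72) = τ × 1.27.
t = 1.05×10^7 s = 122 days.

122 days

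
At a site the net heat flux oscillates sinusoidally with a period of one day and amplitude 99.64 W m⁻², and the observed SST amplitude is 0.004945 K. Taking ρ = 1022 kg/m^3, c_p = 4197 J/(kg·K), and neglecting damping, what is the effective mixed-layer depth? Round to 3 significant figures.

ω = 2π / 86400 s = 7.27×10^-5 s⁻¹.
Required C = F₀ / (A ω) = 99.64 / (0.004945 × 7.27×10^-5) = 2.77×10^8 J/(m²·K).
D = C / (ρ c_p) = 2.77×10^8 / (1022 × 4197) = 64.6 m.

64.6 m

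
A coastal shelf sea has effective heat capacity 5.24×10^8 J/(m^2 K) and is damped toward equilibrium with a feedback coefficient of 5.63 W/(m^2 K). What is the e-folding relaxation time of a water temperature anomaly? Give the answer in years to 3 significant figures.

Areal heat capacity C = 5.24×10^8 J/(m^2 K) (given).
Relaxation time τ = C / λ = 5.24×10^8 / 5.63 = 9.31×10^7 s.
In years: 9.31×10^7 s / (3.156×10^7 s/year) = 2.95 years.

2.95 years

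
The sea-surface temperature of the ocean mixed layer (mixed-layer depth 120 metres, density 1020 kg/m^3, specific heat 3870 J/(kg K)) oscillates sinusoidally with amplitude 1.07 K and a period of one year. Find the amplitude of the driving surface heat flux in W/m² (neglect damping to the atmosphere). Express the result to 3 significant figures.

Areal heat capacity C = ρ c_p D = 1020 × 3870 × 120 = 4.74×10^8 J/(m²·K).
ω = 2π / 3.15×10^7 s = 1.99×10^-7 s⁻¹.
Cω = 4.74×10^8 × 1.99×10^-7 = 94.4 W/(m²·K).
F₀ = A × Cω = 1.07 × 94.4 = 101 W/m².

101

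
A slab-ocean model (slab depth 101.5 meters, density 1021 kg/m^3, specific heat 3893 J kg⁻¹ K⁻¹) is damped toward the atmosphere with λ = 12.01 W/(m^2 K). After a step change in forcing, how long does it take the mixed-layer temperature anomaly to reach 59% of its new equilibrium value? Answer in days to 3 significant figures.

347 days

Areal heat capacity C = ρ c_p D = 1021 × 3893 × 101.5 = 4.03×10^8 J/(m^2 K).
τ = C / λ = 4.03×10^8 / 12.01 = 3.36×10^7 s.
Fraction reached: 1 − e^(−t/τ) = 0.59 ⇒ t = −τ ln(1 − 0.59) = τ × 0.892.
t = 3.00×10^7 s = 347 days.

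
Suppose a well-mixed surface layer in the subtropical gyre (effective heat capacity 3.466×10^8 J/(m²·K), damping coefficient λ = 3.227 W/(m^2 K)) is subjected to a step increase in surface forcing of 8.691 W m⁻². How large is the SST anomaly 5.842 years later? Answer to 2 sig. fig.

Areal heat capacity C = 3.466×10^8 J/(m²·K) (given).
τ = C / λ = 3.47×10^8 / 3.227 = 1.07×10^8 s.
Equilibrium anomaly ΔT_eq = F / λ = 8.691 / 3.227 = 2.69 K.
t = 5.842 years = 1.84×10^8 s, so t/τ = 1.72.
ΔT(t) = ΔT_eq (1 − e^(−t/τ)) = 2.69 × (1 − e^−1.72) = 2.21 K.

2.2 K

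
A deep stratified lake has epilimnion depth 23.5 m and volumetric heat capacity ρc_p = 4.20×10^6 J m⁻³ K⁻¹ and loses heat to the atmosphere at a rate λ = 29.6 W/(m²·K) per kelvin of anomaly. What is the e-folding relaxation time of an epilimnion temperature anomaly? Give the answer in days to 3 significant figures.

Areal heat capacity C = ρc_p × D = 4.20×10^6 × 23.5 = 9.87×10^7 J/(m²·K).
Relaxation time τ = C / λ = 9.87×10^7 / 29.6 = 3.33×10^6 s.
In days: 3.33×10^6 s / (86400 s/day) = 38.6 days.

38.6 days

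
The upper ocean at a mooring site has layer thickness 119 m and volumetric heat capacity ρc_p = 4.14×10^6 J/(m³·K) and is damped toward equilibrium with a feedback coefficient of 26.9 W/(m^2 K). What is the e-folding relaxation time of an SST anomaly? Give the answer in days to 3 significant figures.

Areal heat capacity C = ρc_p × D = 4.14×10^6 × 119 = 4.93×10^8 J m⁻² K⁻¹.
Relaxation time τ = C / λ = 4.93×10^8 / 26.9 = 1.83×10^7 s.
In days: 1.83×10^7 s / (86400 s/day) = 212 days.

212 days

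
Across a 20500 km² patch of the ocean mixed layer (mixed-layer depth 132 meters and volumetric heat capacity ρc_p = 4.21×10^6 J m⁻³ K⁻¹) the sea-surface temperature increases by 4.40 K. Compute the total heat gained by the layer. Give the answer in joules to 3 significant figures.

5.01×10^19 J

Areal heat capacity C = ρc_p × D = 4.21×10^6 × 132 = 5.56×10^8 J/(m^2 K).
Heat per unit area: q = C ΔT = 5.56×10^8 × 4.40 = 2.45×10^9 J/m².
Total heat: Q = q × A = 2.45×10^9 × (20500 × 10⁶ m²) = 5.01×10^19 J.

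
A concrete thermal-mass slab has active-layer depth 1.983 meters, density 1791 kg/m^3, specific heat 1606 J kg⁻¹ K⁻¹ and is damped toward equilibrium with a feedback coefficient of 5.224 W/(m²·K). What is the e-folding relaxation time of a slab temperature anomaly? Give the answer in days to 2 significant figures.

Areal heat capacity C = ρ c_p D = 1791 × 1606 × 1.983 = 5.70×10^6 J/(m²·K).
Relaxation time τ = C / λ = 5.70×10^6 / 5.224 = 1.09×10^6 s.
In days: 1.09×10^6 s / (86400 s/day) = 12.6 days.

13 days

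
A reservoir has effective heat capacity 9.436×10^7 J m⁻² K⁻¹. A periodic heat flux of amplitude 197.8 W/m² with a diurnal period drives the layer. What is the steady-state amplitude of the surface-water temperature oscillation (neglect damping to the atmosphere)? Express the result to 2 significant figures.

Areal heat capacity C = 9.436×10^7 J m⁻² K⁻¹ (given).
Angular frequency ω = 2π / T = 2π / 86400 s = 7.27×10^-5 s⁻¹.
Cω = 9.44×10^7 × 7.27×10^-5 = 6860 W/(m²·K).
Amplitude A = F₀ / (Cω) = 197.8 / 6860 = 0.0288 K.

0.029 K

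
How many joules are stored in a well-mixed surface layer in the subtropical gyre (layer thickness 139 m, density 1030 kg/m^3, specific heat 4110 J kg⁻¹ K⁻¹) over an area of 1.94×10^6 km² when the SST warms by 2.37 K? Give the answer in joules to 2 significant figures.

2.7×10^21 J

Areal heat capacity C = ρ c_p D = 1030 × 4110 × 139 = 5.88×10^8 J/(m²·K).
Heat per unit area: q = C ΔT = 5.88×10^8 × 2.37 = 1.39×10^9 J/m².
Total heat: Q = q × A = 1.39×10^9 × (1.94×10^6 × 10⁶ m²) = 2.71×10^21 J.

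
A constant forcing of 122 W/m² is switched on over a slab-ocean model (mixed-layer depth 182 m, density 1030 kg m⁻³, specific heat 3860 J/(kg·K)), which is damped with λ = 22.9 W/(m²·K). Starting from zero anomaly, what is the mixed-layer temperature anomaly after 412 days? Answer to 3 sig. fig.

3.60 K

Areal heat capacity C = ρ c_p D = 1030 × 3860 × 182 = 7.24×10^8 J/(m²·K).
τ = C / λ = 7.24×10^8 / 22.9 = 3.16×10^7 s.
Equilibrium anomaly ΔT_eq = F / λ = 122 / 22.9 = 5.33 K.
t = 412 days = 3.56×10^7 s, so t/τ = 1.13.
ΔT(t) = ΔT_eq (1 − e^(−t/τ)) = 5.33 × (1 − e^−1.13) = 3.60 K.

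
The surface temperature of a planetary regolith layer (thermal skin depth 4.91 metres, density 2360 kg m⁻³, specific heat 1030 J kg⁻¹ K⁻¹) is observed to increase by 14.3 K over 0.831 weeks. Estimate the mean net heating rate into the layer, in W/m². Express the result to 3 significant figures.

340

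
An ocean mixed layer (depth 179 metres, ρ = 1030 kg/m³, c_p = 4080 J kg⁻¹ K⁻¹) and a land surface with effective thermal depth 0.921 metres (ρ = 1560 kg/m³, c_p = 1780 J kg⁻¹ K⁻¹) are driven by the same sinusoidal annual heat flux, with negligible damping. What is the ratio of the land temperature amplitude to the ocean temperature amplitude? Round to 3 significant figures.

C_ocean = 1030 × 4080 × 179 = 7.52×10^8 J/(m²·K).
C_land = 1560 × 1780 × 0.921 = 2.56×10^6 J/(m²·K).
Undamped amplitude ∝ 1/C, so A_land/A_ocean = C_ocean/C_land = 294.

294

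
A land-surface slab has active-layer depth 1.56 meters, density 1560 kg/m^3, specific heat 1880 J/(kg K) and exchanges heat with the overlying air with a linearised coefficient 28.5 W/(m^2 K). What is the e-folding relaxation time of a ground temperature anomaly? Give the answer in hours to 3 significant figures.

44.6 hours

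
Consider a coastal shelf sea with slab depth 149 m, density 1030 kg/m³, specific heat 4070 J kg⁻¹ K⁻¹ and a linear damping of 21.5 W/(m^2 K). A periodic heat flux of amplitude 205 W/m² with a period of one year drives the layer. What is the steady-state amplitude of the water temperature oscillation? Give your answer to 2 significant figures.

Areal heat capacity C = ρ c_p D = 1030 × 4070 × 149 = 6.25×10^8 J/(m^2 K).
Angular frequency ω = 2π / T = 2π / 3.15×10^7 s = 1.99×10^-7 s⁻¹.
√((Cω)² + λ²) = √((124)² + 21.5²) = 126 W/(m²·K).
Amplitude A = F₀ / √((Cω)²+λ²) = 205 / 126 = 1.62 K.

1.6 K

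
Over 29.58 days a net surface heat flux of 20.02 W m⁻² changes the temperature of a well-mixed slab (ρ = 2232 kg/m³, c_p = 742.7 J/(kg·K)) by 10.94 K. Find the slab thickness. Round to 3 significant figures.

2.82 m

Heat input Q = F Δt = 20.02 × 2.56×10^6 s = 5.12×10^7 J/m².
Required areal heat capacity C = Q / ΔT = 4.68×10^6 J/(m²·K).
Depth D = C / (ρ c_p) = 4.68×10^6 / (2232 × 742.7) = 2.82 m.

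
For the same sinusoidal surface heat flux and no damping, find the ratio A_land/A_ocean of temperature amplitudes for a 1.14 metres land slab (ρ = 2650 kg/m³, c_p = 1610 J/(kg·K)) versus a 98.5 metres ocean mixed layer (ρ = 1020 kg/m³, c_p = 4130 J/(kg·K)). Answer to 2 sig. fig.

85

C_ocean = 1020 × 4130 × 98.5 = 4.15×10^8 J/(m²·K).
C_land = 2650 × 1610 × 1.14 = 4.86×10^6 J/(m²·K).
Undamped amplitude ∝ 1/C, so A_land/A_ocean = C_ocean/C_land = 85.3.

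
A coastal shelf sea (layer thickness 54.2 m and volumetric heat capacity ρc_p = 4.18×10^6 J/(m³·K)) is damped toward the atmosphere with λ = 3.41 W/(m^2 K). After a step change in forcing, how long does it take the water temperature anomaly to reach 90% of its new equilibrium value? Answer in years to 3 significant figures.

Areal heat capacity C = ρc_p × D = 4.18×10^6 × 54.2 = 2.27×10^8 J/(m²·K).
τ = C / λ = 2.27×10^8 / 3.41 = 6.64×10^7 s.
Fraction reached: 1 − e^(−t/τ) = 0.90 ⇒ t = −τ ln(1 − 0.90) = τ × 2.30.
t = 1.53×10^8 s = 4.85 years.

4.85 years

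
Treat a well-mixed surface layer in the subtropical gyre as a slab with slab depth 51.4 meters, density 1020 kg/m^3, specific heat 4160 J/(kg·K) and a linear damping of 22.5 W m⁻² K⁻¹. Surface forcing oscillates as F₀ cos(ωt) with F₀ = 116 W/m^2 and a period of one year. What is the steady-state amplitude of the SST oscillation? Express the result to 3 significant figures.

2.37 K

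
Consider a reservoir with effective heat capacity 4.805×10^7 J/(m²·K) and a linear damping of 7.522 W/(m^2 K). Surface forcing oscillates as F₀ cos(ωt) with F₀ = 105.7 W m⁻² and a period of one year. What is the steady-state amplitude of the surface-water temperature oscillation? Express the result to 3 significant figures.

8.68 K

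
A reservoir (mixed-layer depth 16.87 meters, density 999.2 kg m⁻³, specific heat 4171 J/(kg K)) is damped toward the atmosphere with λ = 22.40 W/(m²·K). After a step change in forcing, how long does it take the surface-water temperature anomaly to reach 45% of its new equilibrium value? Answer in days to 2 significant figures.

22 days

Areal heat capacity C = ρ c_p D = 999.2 × 4171 × 16.87 = 7.03×10^7 J/(m²·K).
τ = C / λ = 7.03×10^7 / 22.40 = 3.14×10^6 s.
Fraction reached: 1 − e^(−t/τ) = 0.45 ⇒ t = −τ ln(1 − 0.45) = τ × 0.598.
t = 1.88×10^6 s = 21.7 days.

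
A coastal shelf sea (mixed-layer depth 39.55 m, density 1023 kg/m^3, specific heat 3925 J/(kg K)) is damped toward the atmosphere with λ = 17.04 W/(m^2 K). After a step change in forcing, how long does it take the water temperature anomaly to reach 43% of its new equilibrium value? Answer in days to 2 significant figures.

61 days

Areal heat capacity C = ρ c_p D = 1023 × 3925 × 39.55 = 1.59×10^8 J m⁻² K⁻¹.
τ = C / λ = 1.59×10^8 / 17.04 = 9.32×10^6 s.
Fraction reached: 1 − e^(−t/τ) = 0.43 ⇒ t = −τ ln(1 − 0.43) = τ × 0.562.
t = 5.24×10^6 s = 60.6 days.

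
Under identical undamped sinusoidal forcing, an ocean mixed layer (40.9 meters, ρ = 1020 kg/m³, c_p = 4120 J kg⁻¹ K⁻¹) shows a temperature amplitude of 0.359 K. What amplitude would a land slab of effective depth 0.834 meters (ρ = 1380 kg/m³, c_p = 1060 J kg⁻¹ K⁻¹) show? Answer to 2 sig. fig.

51 K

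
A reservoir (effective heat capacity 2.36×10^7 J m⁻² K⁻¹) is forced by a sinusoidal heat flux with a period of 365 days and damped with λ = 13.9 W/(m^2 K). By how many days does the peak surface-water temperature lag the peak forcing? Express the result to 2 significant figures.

19 days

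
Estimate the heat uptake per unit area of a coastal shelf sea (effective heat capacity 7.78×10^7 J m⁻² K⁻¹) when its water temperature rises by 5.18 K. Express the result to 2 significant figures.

4.0×10^8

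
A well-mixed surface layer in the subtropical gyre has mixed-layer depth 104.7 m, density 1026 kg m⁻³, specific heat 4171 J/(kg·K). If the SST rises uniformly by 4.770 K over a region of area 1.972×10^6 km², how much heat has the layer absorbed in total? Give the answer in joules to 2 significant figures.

4.2×10^21 J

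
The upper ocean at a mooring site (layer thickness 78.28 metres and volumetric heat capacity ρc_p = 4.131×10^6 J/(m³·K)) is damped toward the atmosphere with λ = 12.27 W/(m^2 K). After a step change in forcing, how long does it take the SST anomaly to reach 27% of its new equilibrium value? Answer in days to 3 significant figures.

Areal heat capacity C = ρc_p × D = 4.131×10^6 × 78.28 = 3.23×10^8 J/(m^2 K).
τ = C / λ = 3.23×10^8 / 12.27 = 2.64×10^7 s.
Fraction reached: 1 − e^(−t/τ) = 0.27 ⇒ t = −τ ln(1 − 0.27) = τ × 0.315.
t = 8.29×10^6 s = 96.0 days.

96.0 days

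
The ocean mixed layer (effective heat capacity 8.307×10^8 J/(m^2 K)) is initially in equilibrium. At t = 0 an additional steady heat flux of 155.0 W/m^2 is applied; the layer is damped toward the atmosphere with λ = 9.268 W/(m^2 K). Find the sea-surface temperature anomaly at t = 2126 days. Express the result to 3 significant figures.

Areal heat capacity C = 8.307×10^8 J/(m^2 K) (given).
τ = C / λ = 8.31×10^8 / 9.268 = 8.96×10^7 s.
Equilibrium anomaly ΔT_eq = F / λ = 155.0 / 9.268 = 16.7 K.
t = 2126 days = 1.84×10^8 s, so t/τ = 2.05.
ΔT(t) = ΔT_eq (1 − e^(−t/τ)) = 16.7 × (1 − e^−2.05) = 14.6 K.

14.6 K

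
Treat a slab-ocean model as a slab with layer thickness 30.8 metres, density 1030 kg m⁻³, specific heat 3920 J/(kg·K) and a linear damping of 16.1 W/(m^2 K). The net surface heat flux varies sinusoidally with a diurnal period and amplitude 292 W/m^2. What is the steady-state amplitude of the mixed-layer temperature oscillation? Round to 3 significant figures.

0.0323 K

Areal heat capacity C = ρ c_p D = 1030 × 3920 × 30.8 = 1.24×10^8 J/(m^2 K).
Angular frequency ω = 2π / T = 2π / 86400 s = 7.27×10^-5 s⁻¹.
√((Cω)² + λ²) = √((9040)² + 16.1²) = 9040 W/(m²·K).
Amplitude A = F₀ / √((Cω)²+λ²) = 292 / 9040 = 0.0323 K.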